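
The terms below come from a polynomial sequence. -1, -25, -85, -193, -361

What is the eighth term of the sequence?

-1345

First differences: -24, -60, -108, -168
Second differences: -36, -48, -60
Third differences: -12, -12
Third differences constant at -12.
-60 − 12 = -72;  -168 − 72 = -240;  -361 − 240 = -601
-72 − 12 = -84;  -240 − 84 = -324;  -601 − 324 = -925
-84 − 12 = -96;  -324 − 96 = -420;  -925 − 420 = -1345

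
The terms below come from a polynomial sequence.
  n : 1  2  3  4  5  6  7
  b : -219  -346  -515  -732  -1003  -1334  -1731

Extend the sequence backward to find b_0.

First differences: -127, -169, -217, -271, -331, -397
Second differences: -42, -48, -54, -60, -66
Third differences: -6, -6, -6, -6
The third differences are constant at -6.
Work back: -42 + 6 = -36;  -127 + 36 = -91;  -219 + 91 = -128

-128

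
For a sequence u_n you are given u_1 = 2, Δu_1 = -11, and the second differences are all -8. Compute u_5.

Build the table forward from the leading diagonal:
D2: -8  -8  -8  -8  -8
D1: -11  -19  -27  -35  -43
u: 2  -9  -28  -55  -90

-90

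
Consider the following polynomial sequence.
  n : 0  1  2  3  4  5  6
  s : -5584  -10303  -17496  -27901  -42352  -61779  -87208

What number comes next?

D1: -4719, -7193, -10405, -14451, -19427, -25429
D2: -2474, -3212, -4046, -4976, -6002
D3: -738, -834, -930, -1026
D4: -96, -96, -96
The fourth differences are constant (-96).
-1026 − 96 = -1122;  -6002 − 1122 = -7124;  -25429 − 7124 = -32553;  -87208 − 32553 = -119761

-119761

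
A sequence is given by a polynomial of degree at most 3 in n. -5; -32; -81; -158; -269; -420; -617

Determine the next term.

-866

Δ: -27, -49, -77, -111, -151, -197
Δ²: -22, -28, -34, -40, -46
Δ³: -6, -6, -6, -6
Third differences constant at -6.
-46 − 6 = -52;  -197 − 52 = -249;  -617 − 249 = -866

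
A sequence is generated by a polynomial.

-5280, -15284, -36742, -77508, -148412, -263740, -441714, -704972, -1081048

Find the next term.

First differences: -10004, -21458, -40766, -70904, -115328, -177974, -263258, -376076
Second differences: -11454, -19308, -30138, -44424, -62646, -85284, -112818
Third differences: -7854, -10830, -14286, -18222, -22638, -27534
Fourth differences: -2976, -3456, -3936, -4416, -4896
Fifth differences: -480, -480, -480, -480
Constant fifth difference = -480, so extend:
-4896 − 480 = -5376;  -27534 − 5376 = -32910;  -112818 − 32910 = -145728;  -376076 − 145728 = -521804;  -1081048 − 521804 = -1602852

-1602852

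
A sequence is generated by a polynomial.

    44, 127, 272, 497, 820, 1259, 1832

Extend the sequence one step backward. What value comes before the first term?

5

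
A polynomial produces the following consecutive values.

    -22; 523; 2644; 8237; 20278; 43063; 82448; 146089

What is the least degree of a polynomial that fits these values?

5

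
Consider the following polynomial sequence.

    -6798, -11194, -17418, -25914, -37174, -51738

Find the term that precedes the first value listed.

First differences: -4396, -6224, -8496, -11260, -14564
Second differences: -1828, -2272, -2764, -3304
Third differences: -444, -492, -540
Fourth differences: -48, -48
The fourth differences are constant at -48.
Work back: -444 + 48 = -396;  -1828 + 396 = -1432;  -4396 + 1432 = -2964;  -6798 + 2964 = -3834

-3834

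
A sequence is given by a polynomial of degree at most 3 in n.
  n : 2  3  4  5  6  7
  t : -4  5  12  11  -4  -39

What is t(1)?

First differences: 9, 7, -1, -15, -35
Second differences: -2, -8, -14, -20
Third differences: -6, -6, -6
The third differences are constant at -6.
Work back: -2 + 6 = 4;  9 − 4 = 5;  -4 − 5 = -9

-9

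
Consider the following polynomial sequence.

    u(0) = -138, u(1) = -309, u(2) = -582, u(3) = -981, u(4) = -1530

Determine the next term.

D1: -171, -273, -399, -549
D2: -102, -126, -150
D3: -24, -24
Third differences constant at -24.
-150 − 24 = -174;  -549 − 174 = -723;  -1530 − 723 = -2253

-2253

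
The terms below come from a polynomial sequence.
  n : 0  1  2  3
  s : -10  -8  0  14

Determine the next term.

34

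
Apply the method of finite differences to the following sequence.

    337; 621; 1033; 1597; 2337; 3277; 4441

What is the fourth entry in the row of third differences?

First differences: 284, 412, 564, 740, 940, 1164
Second differences: 128, 152, 176, 200, 224
Third differences: 24, 24, 24, 24

24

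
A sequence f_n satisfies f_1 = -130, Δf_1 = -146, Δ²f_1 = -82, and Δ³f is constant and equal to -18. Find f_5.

-1278

Build the table forward from the leading diagonal:
D3: -18, -18, -18, -18, -18
D2: -82, -100, -118, -136, -154
D1: -146, -228, -328, -446, -582
f: -130, -276, -504, -832, -1278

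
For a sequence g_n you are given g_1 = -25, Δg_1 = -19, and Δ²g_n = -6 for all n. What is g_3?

-69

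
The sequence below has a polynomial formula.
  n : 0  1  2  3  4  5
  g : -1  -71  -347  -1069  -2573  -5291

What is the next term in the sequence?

-9751

D1: -70  -276  -722  -1504  -2718
D2: -206  -446  -782  -1214
D3: -240  -336  -432
D4: -96  -96
Constant fourth difference = -96, so extend:
-432 − 96 = -528;  -1214 − 528 = -1742;  -2718 − 1742 = -4460;  -5291 − 4460 = -9751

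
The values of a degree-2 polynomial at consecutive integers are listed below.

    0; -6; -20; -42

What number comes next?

-72

D1: -6, -14, -22
D2: -8, -8
Second differences constant at -8.
-22 − 8 = -30;  -42 − 30 = -72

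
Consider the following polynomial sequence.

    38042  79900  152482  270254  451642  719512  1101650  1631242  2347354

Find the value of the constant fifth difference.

480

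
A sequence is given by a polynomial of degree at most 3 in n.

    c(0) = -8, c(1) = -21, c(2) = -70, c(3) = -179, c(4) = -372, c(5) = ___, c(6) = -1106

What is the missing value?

-673

Using the first 5 terms:
Δ: -13, -49, -109, -193
Δ²: -36, -60, -84
Δ³: -24, -24
Constant third difference = -24.
Extend forward: -84 − 24 = -108;  -193 − 108 = -301;  -372 − 301 = -673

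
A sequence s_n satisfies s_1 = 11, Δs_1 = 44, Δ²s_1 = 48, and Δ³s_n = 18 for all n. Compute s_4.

Build the table forward from the leading diagonal:
Third differences: 18, 18, 18, 18
Second differences: 48, 66, 84, 102
First differences: 44, 92, 158, 242
s: 11, 55, 147, 305

305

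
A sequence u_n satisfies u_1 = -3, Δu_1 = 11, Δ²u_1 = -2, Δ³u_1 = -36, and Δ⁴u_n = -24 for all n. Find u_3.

Build the table forward from the leading diagonal:
Fourth differences: -24, -24, -24
Third differences: -36, -60, -84
Second differences: -2, -38, -98
First differences: 11, 9, -29
u: -3, 8, 17

17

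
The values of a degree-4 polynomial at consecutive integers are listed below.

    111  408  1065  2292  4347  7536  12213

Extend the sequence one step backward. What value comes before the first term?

297, 657, 1227, 2055, 3189, 4677
360, 570, 828, 1134, 1488
210, 258, 306, 354
48, 48, 48
The fourth differences are constant at 48.
Work back: 210 − 48 = 162;  360 − 162 = 198;  297 − 198 = 99;  111 − 99 = 12

12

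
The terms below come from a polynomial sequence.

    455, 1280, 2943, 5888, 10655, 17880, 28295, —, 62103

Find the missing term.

Using the first 7 terms:
D1: 825  1663  2945  4767  7225  10415
D2: 838  1282  1822  2458  3190
D3: 444  540  636  732
D4: 96  96  96
Constant fourth difference = 96.
Extend forward: 732 + 96 = 828;  3190 + 828 = 4018;  10415 + 4018 = 14433;  28295 + 14433 = 42728

42728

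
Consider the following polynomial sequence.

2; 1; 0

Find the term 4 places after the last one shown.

-4

-1  -1
First differences constant at -1.
0 − 1 = -1
-1 − 1 = -2
-2 − 1 = -3
-3 − 1 = -4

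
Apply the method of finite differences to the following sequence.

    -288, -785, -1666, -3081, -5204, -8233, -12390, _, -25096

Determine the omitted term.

-17921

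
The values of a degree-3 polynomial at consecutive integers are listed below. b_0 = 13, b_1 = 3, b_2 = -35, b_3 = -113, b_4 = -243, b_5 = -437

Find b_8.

First differences: -10, -38, -78, -130, -194
Second differences: -28, -40, -52, -64
Third differences: -12, -12, -12
Constant third difference = -12, so extend:
-64 − 12 = -76;  -194 − 76 = -270;  -437 − 270 = -707
-76 − 12 = -88;  -270 − 88 = -358;  -707 − 358 = -1065
-88 − 12 = -100;  -358 − 100 = -458;  -1065 − 458 = -1523

-1523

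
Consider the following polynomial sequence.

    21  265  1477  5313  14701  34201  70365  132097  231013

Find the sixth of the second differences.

25568

Δ: 244, 1212, 3836, 9388, 19500, 36164, 61732, 98916
Δ²: 968, 2624, 5552, 10112, 16664, 25568, 37184
Δ³: 1656, 2928, 4560, 6552, 8904, 11616
Δ⁴: 1272, 1632, 1992, 2352, 2712
Δ⁵: 360, 360, 360, 360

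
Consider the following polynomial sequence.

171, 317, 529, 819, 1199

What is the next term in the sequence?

1681

D1: 146 , 212 , 290 , 380
D2: 66 , 78 , 90
D3: 12 , 12
Third differences constant at 12.
90 + 12 = 102;  380 + 102 = 482;  1199 + 482 = 1681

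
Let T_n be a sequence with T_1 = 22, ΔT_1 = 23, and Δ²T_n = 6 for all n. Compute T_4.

Build the table forward from the leading diagonal:
D2: 6, 6, 6, 6
D1: 23, 29, 35, 41
T: 22, 45, 74, 109

109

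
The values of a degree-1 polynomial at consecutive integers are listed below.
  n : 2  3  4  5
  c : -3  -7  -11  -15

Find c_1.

1

-4  -4  -4
The first differences are constant at -4.
Work back: -3 + 4 = 1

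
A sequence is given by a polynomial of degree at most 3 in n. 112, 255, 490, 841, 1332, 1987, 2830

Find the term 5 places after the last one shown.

D1: 143, 235, 351, 491, 655, 843
D2: 92, 116, 140, 164, 188
D3: 24, 24, 24, 24
Third differences constant at 24.
188 + 24 = 212;  843 + 212 = 1055;  2830 + 1055 = 3885
212 + 24 = 236;  1055 + 236 = 1291;  3885 + 1291 = 5176
236 + 24 = 260;  1291 + 260 = 1551;  5176 + 1551 = 6727
260 + 24 = 284;  1551 + 284 = 1835;  6727 + 1835 = 8562
284 + 24 = 308;  1835 + 308 = 2143;  8562 + 2143 = 10705

10705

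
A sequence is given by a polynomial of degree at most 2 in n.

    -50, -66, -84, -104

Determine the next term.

-126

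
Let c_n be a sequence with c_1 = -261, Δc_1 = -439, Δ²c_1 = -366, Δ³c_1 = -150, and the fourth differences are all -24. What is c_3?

Build the table forward from the leading diagonal:
D4: -24, -24, -24
D3: -150, -174, -198
D2: -366, -516, -690
D1: -439, -805, -1321
c: -261, -700, -1505

-1505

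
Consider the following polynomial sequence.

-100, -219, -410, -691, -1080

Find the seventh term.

-2254

First differences: -119, -191, -281, -389
Second differences: -72, -90, -108
Third differences: -18, -18
Constant third difference = -18, so extend:
-108 − 18 = -126;  -389 − 126 = -515;  -1080 − 515 = -1595
-126 − 18 = -144;  -515 − 144 = -659;  -1595 − 659 = -2254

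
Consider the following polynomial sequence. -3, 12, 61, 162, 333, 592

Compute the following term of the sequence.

15 , 49 , 101 , 171 , 259
34 , 52 , 70 , 88
18 , 18 , 18
Third differences constant at 18.
88 + 18 = 106;  259 + 106 = 365;  592 + 365 = 957

957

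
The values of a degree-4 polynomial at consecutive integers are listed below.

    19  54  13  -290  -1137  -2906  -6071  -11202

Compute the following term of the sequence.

35 , -41 , -303 , -847 , -1769 , -3165 , -5131
-76 , -262 , -544 , -922 , -1396 , -1966
-186 , -282 , -378 , -474 , -570
-96 , -96 , -96 , -96
Constant fourth difference = -96, so extend:
-570 − 96 = -666;  -1966 − 666 = -2632;  -5131 − 2632 = -7763;  -11202 − 7763 = -18965

-18965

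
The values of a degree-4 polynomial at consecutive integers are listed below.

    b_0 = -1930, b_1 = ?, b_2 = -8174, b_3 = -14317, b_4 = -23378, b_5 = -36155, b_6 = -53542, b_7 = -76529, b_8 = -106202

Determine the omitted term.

Using the last 7 terms:
-6143, -9061, -12777, -17387, -22987, -29673
-2918, -3716, -4610, -5600, -6686
-798, -894, -990, -1086
-96, -96, -96
Constant fourth difference = -96.
Extend backward: -798 + 96 = -702;  -2918 + 702 = -2216;  -6143 + 2216 = -3927;  -8174 + 3927 = -4247

-4247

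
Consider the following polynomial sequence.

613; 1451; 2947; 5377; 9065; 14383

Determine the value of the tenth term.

61075

Δ: 838, 1496, 2430, 3688, 5318
Δ²: 658, 934, 1258, 1630
Δ³: 276, 324, 372
Δ⁴: 48, 48
Fourth differences constant at 48.
372 + 48 = 420;  1630 + 420 = 2050;  5318 + 2050 = 7368;  14383 + 7368 = 21751
420 + 48 = 468;  2050 + 468 = 2518;  7368 + 2518 = 9886;  21751 + 9886 = 31637
468 + 48 = 516;  2518 + 516 = 3034;  9886 + 3034 = 12920;  31637 + 12920 = 44557
516 + 48 = 564;  3034 + 564 = 3598;  12920 + 3598 = 16518;  44557 + 16518 = 61075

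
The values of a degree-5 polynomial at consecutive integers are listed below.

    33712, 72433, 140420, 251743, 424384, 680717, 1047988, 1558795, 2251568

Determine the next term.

3171049

D1: 38721 , 67987 , 111323 , 172641 , 256333 , 367271 , 510807 , 692773
D2: 29266 , 43336 , 61318 , 83692 , 110938 , 143536 , 181966
D3: 14070 , 17982 , 22374 , 27246 , 32598 , 38430
D4: 3912 , 4392 , 4872 , 5352 , 5832
D5: 480 , 480 , 480 , 480
Constant fifth difference = 480, so extend:
5832 + 480 = 6312;  38430 + 6312 = 44742;  181966 + 44742 = 226708;  692773 + 226708 = 919481;  2251568 + 919481 = 3171049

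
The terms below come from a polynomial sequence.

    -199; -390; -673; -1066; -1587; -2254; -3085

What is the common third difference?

-18

First differences: -191, -283, -393, -521, -667, -831
Second differences: -92, -110, -128, -146, -164
Third differences: -18, -18, -18, -18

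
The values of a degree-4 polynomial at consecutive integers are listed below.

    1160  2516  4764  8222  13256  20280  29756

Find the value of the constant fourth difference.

D1: 1356, 2248, 3458, 5034, 7024, 9476
D2: 892, 1210, 1576, 1990, 2452
D3: 318, 366, 414, 462
D4: 48, 48, 48

48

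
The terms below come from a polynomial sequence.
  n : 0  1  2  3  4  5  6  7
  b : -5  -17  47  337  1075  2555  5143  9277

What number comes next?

-12 , 64 , 290 , 738 , 1480 , 2588 , 4134
76 , 226 , 448 , 742 , 1108 , 1546
150 , 222 , 294 , 366 , 438
72 , 72 , 72 , 72
The fourth differences are constant (72).
438 + 72 = 510;  1546 + 510 = 2056;  4134 + 2056 = 6190;  9277 + 6190 = 15467

15467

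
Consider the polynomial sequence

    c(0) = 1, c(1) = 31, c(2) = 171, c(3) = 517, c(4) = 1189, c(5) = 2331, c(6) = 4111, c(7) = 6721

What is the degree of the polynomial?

4

Δ: 30, 140, 346, 672, 1142, 1780, 2610
Δ²: 110, 206, 326, 470, 638, 830
Δ³: 96, 120, 144, 168, 192
Δ⁴: 24, 24, 24, 24
The fourth differences are constant, so the polynomial has degree 4.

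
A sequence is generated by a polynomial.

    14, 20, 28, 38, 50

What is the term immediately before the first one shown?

10

6, 8, 10, 12
2, 2, 2
The second differences are constant at 2.
Work back: 6 − 2 = 4;  14 − 4 = 10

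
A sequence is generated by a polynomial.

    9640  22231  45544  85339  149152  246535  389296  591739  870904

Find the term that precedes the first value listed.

12591, 23313, 39795, 63813, 97383, 142761, 202443, 279165
10722, 16482, 24018, 33570, 45378, 59682, 76722
5760, 7536, 9552, 11808, 14304, 17040
1776, 2016, 2256, 2496, 2736
240, 240, 240, 240
The fifth differences are constant at 240.
Work back: 1776 − 240 = 1536;  5760 − 1536 = 4224;  10722 − 4224 = 6498;  12591 − 6498 = 6093;  9640 − 6093 = 3547

3547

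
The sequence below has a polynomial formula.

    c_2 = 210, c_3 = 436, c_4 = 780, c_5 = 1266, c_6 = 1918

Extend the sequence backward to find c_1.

78

First differences: 226  344  486  652
Second differences: 118  142  166
Third differences: 24  24
The third differences are constant at 24.
Work back: 118 − 24 = 94;  226 − 94 = 132;  210 − 132 = 78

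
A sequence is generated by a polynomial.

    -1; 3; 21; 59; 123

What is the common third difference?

First differences: 4, 18, 38, 64
Second differences: 14, 20, 26
Third differences: 6, 6

6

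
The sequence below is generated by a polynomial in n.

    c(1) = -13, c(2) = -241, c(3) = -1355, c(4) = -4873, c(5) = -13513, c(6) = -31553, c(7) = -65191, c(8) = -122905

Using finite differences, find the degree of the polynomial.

-228, -1114, -3518, -8640, -18040, -33638, -57714
-886, -2404, -5122, -9400, -15598, -24076
-1518, -2718, -4278, -6198, -8478
-1200, -1560, -1920, -2280
-360, -360, -360
The fifth differences are constant, so the polynomial has degree 5.

5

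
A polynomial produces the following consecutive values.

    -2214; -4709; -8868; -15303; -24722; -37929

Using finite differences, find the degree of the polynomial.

4

D1: -2495, -4159, -6435, -9419, -13207
D2: -1664, -2276, -2984, -3788
D3: -612, -708, -804
D4: -96, -96
The fourth differences are constant, so the polynomial has degree 4.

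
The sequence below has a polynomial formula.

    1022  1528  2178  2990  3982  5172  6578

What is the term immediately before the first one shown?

642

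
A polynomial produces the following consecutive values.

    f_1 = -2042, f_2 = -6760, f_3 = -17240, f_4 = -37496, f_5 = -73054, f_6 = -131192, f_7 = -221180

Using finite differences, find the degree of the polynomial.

5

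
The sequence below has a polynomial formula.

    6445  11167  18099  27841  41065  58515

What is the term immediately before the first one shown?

Δ: 4722  6932  9742  13224  17450
Δ²: 2210  2810  3482  4226
Δ³: 600  672  744
Δ⁴: 72  72
The fourth differences are constant at 72.
Work back: 600 − 72 = 528;  2210 − 528 = 1682;  4722 − 1682 = 3040;  6445 − 3040 = 3405

3405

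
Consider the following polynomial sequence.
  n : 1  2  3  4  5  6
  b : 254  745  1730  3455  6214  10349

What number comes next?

D1: 491 , 985 , 1725 , 2759 , 4135
D2: 494 , 740 , 1034 , 1376
D3: 246 , 294 , 342
D4: 48 , 48
Fourth differences constant at 48.
342 + 48 = 390;  1376 + 390 = 1766;  4135 + 1766 = 5901;  10349 + 5901 = 16250

16250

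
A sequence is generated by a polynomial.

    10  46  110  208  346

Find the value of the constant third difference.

6

D1: 36, 64, 98, 138
D2: 28, 34, 40
D3: 6, 6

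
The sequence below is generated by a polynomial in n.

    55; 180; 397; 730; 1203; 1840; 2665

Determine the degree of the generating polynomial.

3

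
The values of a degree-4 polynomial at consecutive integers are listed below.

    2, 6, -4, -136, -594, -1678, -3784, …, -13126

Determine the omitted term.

-7404

Using the first 7 terms:
D1: 4  -10  -132  -458  -1084  -2106
D2: -14  -122  -326  -626  -1022
D3: -108  -204  -300  -396
D4: -96  -96  -96
Constant fourth difference = -96.
Extend forward: -396 − 96 = -492;  -1022 − 492 = -1514;  -2106 − 1514 = -3620;  -3784 − 3620 = -7404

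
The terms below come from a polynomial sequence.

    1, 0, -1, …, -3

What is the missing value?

-2

Using the first 3 terms:
-1  -1
Constant first difference = -1.
Extend forward: -1 − 1 = -2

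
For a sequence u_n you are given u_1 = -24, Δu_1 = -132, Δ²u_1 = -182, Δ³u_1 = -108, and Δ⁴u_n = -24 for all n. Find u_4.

Build the table forward from the leading diagonal:
Δ⁴: -24  -24  -24  -24
Δ³: -108  -132  -156  -180
Δ²: -182  -290  -422  -578
Δ: -132  -314  -604  -1026
u: -24  -156  -470  -1074

-1074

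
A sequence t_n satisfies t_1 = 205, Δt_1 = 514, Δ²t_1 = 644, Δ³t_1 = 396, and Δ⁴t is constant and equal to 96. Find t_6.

Build the table forward from the leading diagonal:
D4: 96  96  96  96  96  96
D3: 396  492  588  684  780  876
D2: 644  1040  1532  2120  2804  3584
D1: 514  1158  2198  3730  5850  8654
t: 205  719  1877  4075  7805  13655

13655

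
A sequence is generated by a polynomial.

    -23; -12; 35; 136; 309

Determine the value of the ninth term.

2081

11, 47, 101, 173
36, 54, 72
18, 18
The third differences are constant (18).
72 + 18 = 90;  173 + 90 = 263;  309 + 263 = 572
90 + 18 = 108;  263 + 108 = 371;  572 + 371 = 943
108 + 18 = 126;  371 + 126 = 497;  943 + 497 = 1440
126 + 18 = 144;  497 + 144 = 641;  1440 + 641 = 2081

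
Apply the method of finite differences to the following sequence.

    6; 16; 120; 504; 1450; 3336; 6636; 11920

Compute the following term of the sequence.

19854

D1: 10, 104, 384, 946, 1886, 3300, 5284
D2: 94, 280, 562, 940, 1414, 1984
D3: 186, 282, 378, 474, 570
D4: 96, 96, 96, 96
Fourth differences constant at 96.
570 + 96 = 666;  1984 + 666 = 2650;  5284 + 2650 = 7934;  11920 + 7934 = 19854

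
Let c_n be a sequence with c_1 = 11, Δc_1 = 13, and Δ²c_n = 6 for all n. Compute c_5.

Build the table forward from the leading diagonal:
D2: 6, 6, 6, 6, 6
D1: 13, 19, 25, 31, 37
c: 11, 24, 43, 68, 99

99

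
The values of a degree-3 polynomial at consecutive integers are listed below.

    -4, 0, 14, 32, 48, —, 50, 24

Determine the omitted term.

56

Using the first 5 terms:
4  14  18  16
10  4  -2
-6  -6
Constant third difference = -6.
Extend forward: -2 − 6 = -8;  16 − 8 = 8;  48 + 8 = 56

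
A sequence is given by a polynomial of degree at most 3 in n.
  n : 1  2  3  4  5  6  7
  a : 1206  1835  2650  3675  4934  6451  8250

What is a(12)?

22315

D1: 629, 815, 1025, 1259, 1517, 1799
D2: 186, 210, 234, 258, 282
D3: 24, 24, 24, 24
Third differences constant at 24.
282 + 24 = 306;  1799 + 306 = 2105;  8250 + 2105 = 10355
306 + 24 = 330;  2105 + 330 = 2435;  10355 + 2435 = 12790
330 + 24 = 354;  2435 + 354 = 2789;  12790 + 2789 = 15579
354 + 24 = 378;  2789 + 378 = 3167;  15579 + 3167 = 18746
378 + 24 = 402;  3167 + 402 = 3569;  18746 + 3569 = 22315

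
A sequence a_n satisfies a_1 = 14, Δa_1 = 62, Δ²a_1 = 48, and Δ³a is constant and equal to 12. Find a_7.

1346

Build the table forward from the leading diagonal:
Third differences: 12, 12, 12, 12, 12, 12, 12
Second differences: 48, 60, 72, 84, 96, 108, 120
First differences: 62, 110, 170, 242, 326, 422, 530
a: 14, 76, 186, 356, 598, 924, 1346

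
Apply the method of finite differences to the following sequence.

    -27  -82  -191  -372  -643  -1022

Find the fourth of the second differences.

-108

First differences: -55, -109, -181, -271, -379
Second differences: -54, -72, -90, -108
Third differences: -18, -18, -18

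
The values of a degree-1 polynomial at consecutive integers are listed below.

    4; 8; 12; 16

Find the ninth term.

36

D1: 4, 4, 4
Constant first difference = 4, so extend:
16 + 4 = 20
20 + 4 = 24
24 + 4 = 28
28 + 4 = 32
32 + 4 = 36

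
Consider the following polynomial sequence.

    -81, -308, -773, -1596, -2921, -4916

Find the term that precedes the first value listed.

4

First differences: -227  -465  -823  -1325  -1995
Second differences: -238  -358  -502  -670
Third differences: -120  -144  -168
Fourth differences: -24  -24
The fourth differences are constant at -24.
Work back: -120 + 24 = -96;  -238 + 96 = -142;  -227 + 142 = -85;  -81 + 85 = 4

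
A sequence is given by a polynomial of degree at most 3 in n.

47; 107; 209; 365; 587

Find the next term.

Δ: 60, 102, 156, 222
Δ²: 42, 54, 66
Δ³: 12, 12
Third differences constant at 12.
66 + 12 = 78;  222 + 78 = 300;  587 + 300 = 887

887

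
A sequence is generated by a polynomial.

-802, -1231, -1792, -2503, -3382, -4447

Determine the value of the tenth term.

-10927

-429, -561, -711, -879, -1065
-132, -150, -168, -186
-18, -18, -18
Constant third difference = -18, so extend:
-186 − 18 = -204;  -1065 − 204 = -1269;  -4447 − 1269 = -5716
-204 − 18 = -222;  -1269 − 222 = -1491;  -5716 − 1491 = -7207
-222 − 18 = -240;  -1491 − 240 = -1731;  -7207 − 1731 = -8938
-240 − 18 = -258;  -1731 − 258 = -1989;  -8938 − 1989 = -10927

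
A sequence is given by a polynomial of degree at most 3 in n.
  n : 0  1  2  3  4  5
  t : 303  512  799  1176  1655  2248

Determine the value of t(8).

D1: 209  287  377  479  593
D2: 78  90  102  114
D3: 12  12  12
Constant third difference = 12, so extend:
114 + 12 = 126;  593 + 126 = 719;  2248 + 719 = 2967
126 + 12 = 138;  719 + 138 = 857;  2967 + 857 = 3824
138 + 12 = 150;  857 + 150 = 1007;  3824 + 1007 = 4831

4831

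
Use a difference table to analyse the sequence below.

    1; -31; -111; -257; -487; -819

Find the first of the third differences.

D1: -32, -80, -146, -230, -332
D2: -48, -66, -84, -102
D3: -18, -18, -18

-18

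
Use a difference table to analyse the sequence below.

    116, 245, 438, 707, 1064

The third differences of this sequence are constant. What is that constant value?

First differences: 129, 193, 269, 357
Second differences: 64, 76, 88
Third differences: 12, 12

12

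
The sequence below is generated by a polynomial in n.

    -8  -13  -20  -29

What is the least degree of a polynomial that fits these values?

D1: -5, -7, -9
D2: -2, -2
The second differences are constant, so the polynomial has degree 2.

2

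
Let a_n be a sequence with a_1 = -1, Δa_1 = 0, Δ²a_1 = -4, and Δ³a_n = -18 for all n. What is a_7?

Build the table forward from the leading diagonal:
Third differences: -18  -18  -18  -18  -18  -18  -18
Second differences: -4  -22  -40  -58  -76  -94  -112
First differences: 0  -4  -26  -66  -124  -200  -294
a: -1  -1  -5  -31  -97  -221  -421

-421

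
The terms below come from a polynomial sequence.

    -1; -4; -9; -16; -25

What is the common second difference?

-2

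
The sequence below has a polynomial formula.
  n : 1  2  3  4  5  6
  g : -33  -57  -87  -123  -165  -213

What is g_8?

Δ: -24, -30, -36, -42, -48
Δ²: -6, -6, -6, -6
Constant second difference = -6, so extend:
-48 − 6 = -54;  -213 − 54 = -267
-54 − 6 = -60;  -267 − 60 = -327

-327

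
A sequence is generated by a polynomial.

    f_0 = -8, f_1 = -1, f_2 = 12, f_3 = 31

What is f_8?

First differences: 7, 13, 19
Second differences: 6, 6
The second differences are constant (6).
19 + 6 = 25;  31 + 25 = 56
25 + 6 = 31;  56 + 31 = 87
31 + 6 = 37;  87 + 37 = 124
37 + 6 = 43;  124 + 43 = 167
43 + 6 = 49;  167 + 49 = 216

216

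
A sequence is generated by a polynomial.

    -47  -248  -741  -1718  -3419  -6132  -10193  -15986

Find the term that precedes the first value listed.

D1: -201  -493  -977  -1701  -2713  -4061  -5793
D2: -292  -484  -724  -1012  -1348  -1732
D3: -192  -240  -288  -336  -384
D4: -48  -48  -48  -48
The fourth differences are constant at -48.
Work back: -192 + 48 = -144;  -292 + 144 = -148;  -201 + 148 = -53;  -47 + 53 = 6

6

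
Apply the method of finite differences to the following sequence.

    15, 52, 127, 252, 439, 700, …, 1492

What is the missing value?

Using the first 6 terms:
D1: 37, 75, 125, 187, 261
D2: 38, 50, 62, 74
D3: 12, 12, 12
Constant third difference = 12.
Extend forward: 74 + 12 = 86;  261 + 86 = 347;  700 + 347 = 1047

1047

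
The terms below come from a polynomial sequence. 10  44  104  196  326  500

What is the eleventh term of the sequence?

2240

Δ: 34, 60, 92, 130, 174
Δ²: 26, 32, 38, 44
Δ³: 6, 6, 6
The third differences are constant (6).
44 + 6 = 50;  174 + 50 = 224;  500 + 224 = 724
50 + 6 = 56;  224 + 56 = 280;  724 + 280 = 1004
56 + 6 = 62;  280 + 62 = 342;  1004 + 342 = 1346
62 + 6 = 68;  342 + 68 = 410;  1346 + 410 = 1756
68 + 6 = 74;  410 + 74 = 484;  1756 + 484 = 2240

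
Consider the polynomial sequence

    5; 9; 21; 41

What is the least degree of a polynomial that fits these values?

2

Δ: 4, 12, 20
Δ²: 8, 8
The second differences are constant, so the polynomial has degree 2.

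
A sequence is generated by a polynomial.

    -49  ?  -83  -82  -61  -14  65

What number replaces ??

Using the last 5 terms:
D1: 1, 21, 47, 79
D2: 20, 26, 32
D3: 6, 6
Constant third difference = 6.
Extend backward: 20 − 6 = 14;  1 − 14 = -13;  -83 + 13 = -70

-70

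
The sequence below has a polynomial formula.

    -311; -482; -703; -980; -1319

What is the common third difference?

D1: -171, -221, -277, -339
D2: -50, -56, -62
D3: -6, -6

-6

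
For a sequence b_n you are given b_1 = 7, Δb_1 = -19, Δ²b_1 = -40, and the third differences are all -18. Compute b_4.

-188

Build the table forward from the leading diagonal:
D3: -18  -18  -18  -18
D2: -40  -58  -76  -94
D1: -19  -59  -117  -193
b: 7  -12  -71  -188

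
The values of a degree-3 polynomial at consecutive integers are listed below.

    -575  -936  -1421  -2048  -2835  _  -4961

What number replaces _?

Using the first 5 terms:
D1: -361  -485  -627  -787
D2: -124  -142  -160
D3: -18  -18
Constant third difference = -18.
Extend forward: -160 − 18 = -178;  -787 − 178 = -965;  -2835 − 965 = -3800

-3800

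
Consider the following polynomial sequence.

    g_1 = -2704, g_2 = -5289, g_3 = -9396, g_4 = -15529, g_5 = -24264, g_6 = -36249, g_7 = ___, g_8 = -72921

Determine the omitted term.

Using the first 6 terms:
Δ: -2585, -4107, -6133, -8735, -11985
Δ²: -1522, -2026, -2602, -3250
Δ³: -504, -576, -648
Δ⁴: -72, -72
Constant fourth difference = -72.
Extend forward: -648 − 72 = -720;  -3250 − 720 = -3970;  -11985 − 3970 = -15955;  -36249 − 15955 = -52204

-52204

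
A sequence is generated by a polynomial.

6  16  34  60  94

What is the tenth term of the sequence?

384

10 , 18 , 26 , 34
8 , 8 , 8
Constant second difference = 8, so extend:
34 + 8 = 42;  94 + 42 = 136
42 + 8 = 50;  136 + 50 = 186
50 + 8 = 58;  186 + 58 = 244
58 + 8 = 66;  244 + 66 = 310
66 + 8 = 74;  310 + 74 = 384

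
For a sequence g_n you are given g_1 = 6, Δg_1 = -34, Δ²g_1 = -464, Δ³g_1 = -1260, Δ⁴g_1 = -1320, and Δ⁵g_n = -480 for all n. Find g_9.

-203098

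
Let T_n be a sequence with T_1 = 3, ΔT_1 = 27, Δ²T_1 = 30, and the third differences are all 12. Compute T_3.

87

Build the table forward from the leading diagonal:
Third differences: 12, 12, 12
Second differences: 30, 42, 54
First differences: 27, 57, 99
T: 3, 30, 87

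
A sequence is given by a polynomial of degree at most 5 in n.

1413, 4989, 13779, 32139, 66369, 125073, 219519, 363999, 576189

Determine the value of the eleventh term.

1293483

First differences: 3576, 8790, 18360, 34230, 58704, 94446, 144480, 212190
Second differences: 5214, 9570, 15870, 24474, 35742, 50034, 67710
Third differences: 4356, 6300, 8604, 11268, 14292, 17676
Fourth differences: 1944, 2304, 2664, 3024, 3384
Fifth differences: 360, 360, 360, 360
Fifth differences constant at 360.
3384 + 360 = 3744;  17676 + 3744 = 21420;  67710 + 21420 = 89130;  212190 + 89130 = 301320;  576189 + 301320 = 877509
3744 + 360 = 4104;  21420 + 4104 = 25524;  89130 + 25524 = 114654;  301320 + 114654 = 415974;  877509 + 415974 = 1293483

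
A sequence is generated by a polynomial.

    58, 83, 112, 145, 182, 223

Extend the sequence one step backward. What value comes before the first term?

First differences: 25  29  33  37  41
Second differences: 4  4  4  4
The second differences are constant at 4.
Work back: 25 − 4 = 21;  58 − 21 = 37

37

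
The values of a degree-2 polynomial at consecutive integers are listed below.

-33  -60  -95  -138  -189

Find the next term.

-248

First differences: -27, -35, -43, -51
Second differences: -8, -8, -8
Second differences constant at -8.
-51 − 8 = -59;  -189 − 59 = -248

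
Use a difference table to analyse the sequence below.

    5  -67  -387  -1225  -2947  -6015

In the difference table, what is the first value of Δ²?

-248

Δ: -72, -320, -838, -1722, -3068
Δ²: -248, -518, -884, -1346
Δ³: -270, -366, -462
Δ⁴: -96, -96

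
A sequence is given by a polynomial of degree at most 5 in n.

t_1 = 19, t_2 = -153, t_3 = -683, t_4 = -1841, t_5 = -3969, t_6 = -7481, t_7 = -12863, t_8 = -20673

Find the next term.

First differences: -172  -530  -1158  -2128  -3512  -5382  -7810
Second differences: -358  -628  -970  -1384  -1870  -2428
Third differences: -270  -342  -414  -486  -558
Fourth differences: -72  -72  -72  -72
Constant fourth difference = -72, so extend:
-558 − 72 = -630;  -2428 − 630 = -3058;  -7810 − 3058 = -10868;  -20673 − 10868 = -31541

-31541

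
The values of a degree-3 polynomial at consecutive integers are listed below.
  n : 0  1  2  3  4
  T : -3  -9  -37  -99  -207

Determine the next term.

D1: -6, -28, -62, -108
D2: -22, -34, -46
D3: -12, -12
Constant third difference = -12, so extend:
-46 − 12 = -58;  -108 − 58 = -166;  -207 − 166 = -373

-373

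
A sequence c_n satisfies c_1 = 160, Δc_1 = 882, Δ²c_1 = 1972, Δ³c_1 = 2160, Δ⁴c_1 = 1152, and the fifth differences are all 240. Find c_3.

3896

Build the table forward from the leading diagonal:
D5: 240  240  240
D4: 1152  1392  1632
D3: 2160  3312  4704
D2: 1972  4132  7444
D1: 882  2854  6986
c: 160  1042  3896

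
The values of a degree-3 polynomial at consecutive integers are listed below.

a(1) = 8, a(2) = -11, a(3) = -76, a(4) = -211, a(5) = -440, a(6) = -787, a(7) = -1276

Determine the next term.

-1931

D1: -19, -65, -135, -229, -347, -489
D2: -46, -70, -94, -118, -142
D3: -24, -24, -24, -24
Constant third difference = -24, so extend:
-142 − 24 = -166;  -489 − 166 = -655;  -1276 − 655 = -1931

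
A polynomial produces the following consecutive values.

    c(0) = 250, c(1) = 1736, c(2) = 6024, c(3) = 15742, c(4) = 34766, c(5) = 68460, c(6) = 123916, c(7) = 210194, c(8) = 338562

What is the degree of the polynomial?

5

1486, 4288, 9718, 19024, 33694, 55456, 86278, 128368
2802, 5430, 9306, 14670, 21762, 30822, 42090
2628, 3876, 5364, 7092, 9060, 11268
1248, 1488, 1728, 1968, 2208
240, 240, 240, 240
The fifth differences are constant, so the polynomial has degree 5.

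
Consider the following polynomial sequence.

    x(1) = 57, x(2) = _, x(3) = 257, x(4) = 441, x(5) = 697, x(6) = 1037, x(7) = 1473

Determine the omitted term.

Using the last 5 terms:
184  256  340  436
72  84  96
12  12
Constant third difference = 12.
Extend backward: 72 − 12 = 60;  184 − 60 = 124;  257 − 124 = 133

133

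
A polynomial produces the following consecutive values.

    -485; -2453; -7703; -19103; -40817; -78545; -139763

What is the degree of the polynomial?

5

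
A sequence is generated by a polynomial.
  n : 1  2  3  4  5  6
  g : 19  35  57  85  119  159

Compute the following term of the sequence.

205

16 , 22 , 28 , 34 , 40
6 , 6 , 6 , 6
Constant second difference = 6, so extend:
40 + 6 = 46;  159 + 46 = 205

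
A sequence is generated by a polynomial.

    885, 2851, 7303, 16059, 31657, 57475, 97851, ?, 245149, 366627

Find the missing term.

Using the first 7 terms:
Δ: 1966  4452  8756  15598  25818  40376
Δ²: 2486  4304  6842  10220  14558
Δ³: 1818  2538  3378  4338
Δ⁴: 720  840  960
Δ⁵: 120  120
Constant fifth difference = 120.
Extend forward: 960 + 120 = 1080;  4338 + 1080 = 5418;  14558 + 5418 = 19976;  40376 + 19976 = 60352;  97851 + 60352 = 158203

158203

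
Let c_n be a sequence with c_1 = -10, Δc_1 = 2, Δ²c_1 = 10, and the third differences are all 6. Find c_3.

4

Build the table forward from the leading diagonal:
Third differences: 6  6  6
Second differences: 10  16  22
First differences: 2  12  28
c: -10  -8  4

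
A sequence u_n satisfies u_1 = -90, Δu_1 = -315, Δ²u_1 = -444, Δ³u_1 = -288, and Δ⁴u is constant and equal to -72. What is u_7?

-15480

Build the table forward from the leading diagonal:
Δ⁴: -72  -72  -72  -72  -72  -72  -72
Δ³: -288  -360  -432  -504  -576  -648  -720
Δ²: -444  -732  -1092  -1524  -2028  -2604  -3252
Δ: -315  -759  -1491  -2583  -4107  -6135  -8739
u: -90  -405  -1164  -2655  -5238  -9345  -15480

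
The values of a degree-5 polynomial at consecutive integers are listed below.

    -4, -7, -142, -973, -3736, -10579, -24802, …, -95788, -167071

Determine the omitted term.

Using the first 7 terms:
D1: -3, -135, -831, -2763, -6843, -14223
D2: -132, -696, -1932, -4080, -7380
D3: -564, -1236, -2148, -3300
D4: -672, -912, -1152
D5: -240, -240
Constant fifth difference = -240.
Extend forward: -1152 − 240 = -1392;  -3300 − 1392 = -4692;  -7380 − 4692 = -12072;  -14223 − 12072 = -26295;  -24802 − 26295 = -51097

-51097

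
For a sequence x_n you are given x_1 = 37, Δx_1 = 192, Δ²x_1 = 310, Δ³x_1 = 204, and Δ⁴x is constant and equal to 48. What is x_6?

Build the table forward from the leading diagonal:
D4: 48  48  48  48  48  48
D3: 204  252  300  348  396  444
D2: 310  514  766  1066  1414  1810
D1: 192  502  1016  1782  2848  4262
x: 37  229  731  1747  3529  6377

6377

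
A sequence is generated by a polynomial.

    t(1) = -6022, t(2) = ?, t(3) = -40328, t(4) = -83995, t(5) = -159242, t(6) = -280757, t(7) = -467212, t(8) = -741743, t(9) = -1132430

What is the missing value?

Using the last 7 terms:
D1: -43667  -75247  -121515  -186455  -274531  -390687
D2: -31580  -46268  -64940  -88076  -116156
D3: -14688  -18672  -23136  -28080
D4: -3984  -4464  -4944
D5: -480  -480
Constant fifth difference = -480.
Extend backward: -3984 + 480 = -3504;  -14688 + 3504 = -11184;  -31580 + 11184 = -20396;  -43667 + 20396 = -23271;  -40328 + 23271 = -17057

-17057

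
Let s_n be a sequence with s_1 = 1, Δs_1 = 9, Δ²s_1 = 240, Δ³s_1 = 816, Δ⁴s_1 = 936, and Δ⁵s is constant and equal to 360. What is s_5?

Build the table forward from the leading diagonal:
Fifth differences: 360  360  360  360  360
Fourth differences: 936  1296  1656  2016  2376
Third differences: 816  1752  3048  4704  6720
Second differences: 240  1056  2808  5856  10560
First differences: 9  249  1305  4113  9969
s: 1  10  259  1564  5677

5677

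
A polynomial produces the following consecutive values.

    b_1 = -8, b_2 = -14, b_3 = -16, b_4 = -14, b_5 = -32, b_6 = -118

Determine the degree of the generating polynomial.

Δ: -6, -2, 2, -18, -86
Δ²: 4, 4, -20, -68
Δ³: 0, -24, -48
Δ⁴: -24, -24
The fourth differences are constant, so the polynomial has degree 4.

4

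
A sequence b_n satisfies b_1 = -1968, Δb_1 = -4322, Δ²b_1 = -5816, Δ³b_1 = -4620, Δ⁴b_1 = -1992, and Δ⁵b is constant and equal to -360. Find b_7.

-239580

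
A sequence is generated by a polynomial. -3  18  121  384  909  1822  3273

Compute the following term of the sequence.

5436

First differences: 21  103  263  525  913  1451
Second differences: 82  160  262  388  538
Third differences: 78  102  126  150
Fourth differences: 24  24  24
Fourth differences constant at 24.
150 + 24 = 174;  538 + 174 = 712;  1451 + 712 = 2163;  3273 + 2163 = 5436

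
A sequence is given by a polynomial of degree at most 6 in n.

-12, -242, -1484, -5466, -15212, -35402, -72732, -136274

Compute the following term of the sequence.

-237836

D1: -230  -1242  -3982  -9746  -20190  -37330  -63542
D2: -1012  -2740  -5764  -10444  -17140  -26212
D3: -1728  -3024  -4680  -6696  -9072
D4: -1296  -1656  -2016  -2376
D5: -360  -360  -360
Constant fifth difference = -360, so extend:
-2376 − 360 = -2736;  -9072 − 2736 = -11808;  -26212 − 11808 = -38020;  -63542 − 38020 = -101562;  -136274 − 101562 = -237836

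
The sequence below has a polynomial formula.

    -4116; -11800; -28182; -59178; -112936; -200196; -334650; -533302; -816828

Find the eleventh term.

First differences: -7684  -16382  -30996  -53758  -87260  -134454  -198652  -283526
Second differences: -8698  -14614  -22762  -33502  -47194  -64198  -84874
Third differences: -5916  -8148  -10740  -13692  -17004  -20676
Fourth differences: -2232  -2592  -2952  -3312  -3672
Fifth differences: -360  -360  -360  -360
Fifth differences constant at -360.
-3672 − 360 = -4032;  -20676 − 4032 = -24708;  -84874 − 24708 = -109582;  -283526 − 109582 = -393108;  -816828 − 393108 = -1209936
-4032 − 360 = -4392;  -24708 − 4392 = -29100;  -109582 − 29100 = -138682;  -393108 − 138682 = -531790;  -1209936 − 531790 = -1741726

-1741726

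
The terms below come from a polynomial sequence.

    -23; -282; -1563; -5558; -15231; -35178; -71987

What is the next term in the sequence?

Δ: -259 , -1281 , -3995 , -9673 , -19947 , -36809
Δ²: -1022 , -2714 , -5678 , -10274 , -16862
Δ³: -1692 , -2964 , -4596 , -6588
Δ⁴: -1272 , -1632 , -1992
Δ⁵: -360 , -360
Fifth differences constant at -360.
-1992 − 360 = -2352;  -6588 − 2352 = -8940;  -16862 − 8940 = -25802;  -36809 − 25802 = -62611;  -71987 − 62611 = -134598

-134598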